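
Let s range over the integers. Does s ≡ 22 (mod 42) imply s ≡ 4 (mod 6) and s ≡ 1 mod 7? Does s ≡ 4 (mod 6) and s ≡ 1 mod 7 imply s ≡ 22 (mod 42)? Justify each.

Both directions hold; the statement is true.

(⟸) If s ≡ 4 (mod 6) and s ≡ 1 (mod 7), then by the Chinese remainder theorem s ≡ 22 (mod 42). This is exactly s ≡ 22 (mod 42).

(⟹) Suppose s ≡ 22 (mod 42); write s = 42j + 22. Since 6 ∣ 42, reducing mod 6 gives s ≡ 22 ≡ 4 (mod 6); since 7 ∣ 42, reducing mod 7 gives s ≡ 22 ≡ 1 (mod 7).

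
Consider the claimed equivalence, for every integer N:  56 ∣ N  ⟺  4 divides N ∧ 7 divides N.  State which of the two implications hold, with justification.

(⇒) If 56 ∣ N, write N = 56q. Since 56 = 14·4, N = 4·(14q), so 4 ∣ N; and since 56 = 8·7, N = 7·(8q), so 7 ∣ N.

(⇐) This fails: take N = 28. Both 4 ∣ 28 and 7 ∣ 28, yet 28 is not a multiple of 56 (since 28 = 0·56 + 28), so 56 ∤ 28.

(⇒) holds; (⇐) fails.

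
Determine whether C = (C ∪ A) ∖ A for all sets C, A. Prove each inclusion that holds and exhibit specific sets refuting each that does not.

(⊆) This inclusion fails. Take C = {1}, A = {1}; then 1 ∈ C but 1 ∉ (C ∪ A) ∖ A.

(⊇) Let x ∈ (C ∪ A) ∖ A. Then x ∈ C and x ∉ A, from which x ∈ C.

The sets are not equal: only the reverse inclusion holds.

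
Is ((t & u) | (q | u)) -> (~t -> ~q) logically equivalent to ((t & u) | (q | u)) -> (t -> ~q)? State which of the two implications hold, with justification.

[⇒] This fails. Under t = T, q = T, u = F, the left side is true but the right side is false.

[⇐] This fails. Under t = F, q = T, u = F, the left side is false but the right side is true.

Neither direction holds.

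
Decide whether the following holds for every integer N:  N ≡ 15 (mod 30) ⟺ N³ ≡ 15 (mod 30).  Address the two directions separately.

(⟹) Suppose N ≡ 15 (mod 30). Write N = 30j + 15. Then (30j + 15)³ = 27000j³ + 40500j² + 20250j + 3375 = 30(900j³ + 1350j² + 675j + 112) + 15, so N³ ≡ 15 (mod 30).

(⟸) Conversely, suppose N³ ≡ 15 (mod 30). The only residue r in {0, …, 29} with r³ ≡ 15 (mod 30) is r = 15, so N ≡ 15 (mod 30).

Both directions hold; the statement is true.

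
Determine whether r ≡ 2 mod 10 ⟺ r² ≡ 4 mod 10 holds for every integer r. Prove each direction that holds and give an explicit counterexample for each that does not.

(→) Suppose r ≡ 2 mod 10. Write r = 10j + 2. Then (10j + 2)² = 100j² + 40j + 4 = 10(10j² + 4j) + 4, so r² ≡ 4 (mod 10).

(←) This fails: take r = 8. Then 8² = 64 ≡ 4 (mod 10), yet 8 ≡ 8 (mod 10), not 2.

The forward direction holds; the converse fails.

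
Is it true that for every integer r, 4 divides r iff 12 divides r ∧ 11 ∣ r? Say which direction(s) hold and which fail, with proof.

(⇒) fails; (⇐) holds.

(⇒) This fails: take r = 4. Certainly 4 ∣ 4, but 12 ∤ 4.

(⇐) Suppose 12 ∣ r and 11 ∣ r. Any common multiple of 12 and 11 is a multiple of their lcm; here gcd(12, 11) = 1, so lcm(12, 11) = 12·11 = 132, so 132 ∣ r. Since 4 ∣ 132, it follows that 4 ∣ r.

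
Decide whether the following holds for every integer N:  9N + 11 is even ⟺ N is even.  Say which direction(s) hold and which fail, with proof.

(⟹) This fails: N = 3 gives 9N + 11 = 38, which is even, but 3 is odd, not even.

(⟸) This also fails: N = 2 is even, but 9N + 11 = 29 is odd, not even.

Neither implication holds.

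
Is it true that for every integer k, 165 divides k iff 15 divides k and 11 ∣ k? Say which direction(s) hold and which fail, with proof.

(⟸) Suppose 15 ∣ k and 11 ∣ k. Any common multiple of 15 and 11 is a multiple of their lcm; here gcd(15, 11) = 1, so lcm(15, 11) = 15·11 = 165, so 165 ∣ k.

(⟹) If 165 ∣ k, write k = 165q. Since 165 = 11·15, k = 15·(11q), so 15 ∣ k; and since 165 = 15·11, k = 11·(15q), so 11 ∣ k.

Both directions hold.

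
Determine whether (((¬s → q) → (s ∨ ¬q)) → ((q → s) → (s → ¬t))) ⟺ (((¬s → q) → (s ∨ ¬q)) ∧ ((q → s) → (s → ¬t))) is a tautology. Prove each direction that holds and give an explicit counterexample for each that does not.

(⟹) This fails. Under t = F, q = T, s = F, the left side is true but the right side is false.

(⟸) Assume the antecedent. If t is true, the antecedent forces (t = T, q = F, s = F), and the consequent holds there. If t is false, the consequent reduces to true regardless of the other variables. Either way the consequent holds.

Only the reverse direction holds.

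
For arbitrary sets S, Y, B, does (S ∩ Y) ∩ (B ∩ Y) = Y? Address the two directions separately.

The sets are not equal: only the forward inclusion holds.

(⟹) Let x ∈ (S ∩ Y) ∩ (B ∩ Y). Then x ∈ S ∩ Y ∩ B, from which x ∈ Y.

(⟸) This inclusion fails. Take S = ∅, Y = {1}, B = ∅; then 1 ∈ Y but 1 ∉ (S ∩ Y) ∩ (B ∩ Y).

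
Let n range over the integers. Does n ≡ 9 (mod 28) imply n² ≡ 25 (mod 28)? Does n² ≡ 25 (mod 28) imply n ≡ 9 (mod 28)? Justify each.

(→) Suppose n ≡ 9 (mod 28). Write n = 28j + 9. Then (28j + 9)² = 784j² + 504j + 81 = 28(28j² + 18j + 2) + 25, so n² ≡ 25 (mod 28).

(←) This fails: take n = 5. Then 5² = 25 ≡ 25 (mod 28), yet 5 ≡ 5 (mod 28), not 9.

Not equivalent: only (⇒) holds.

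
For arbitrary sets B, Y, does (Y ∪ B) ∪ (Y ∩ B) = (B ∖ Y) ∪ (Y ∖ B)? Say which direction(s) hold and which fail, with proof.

The sets are not equal: only the reverse inclusion holds.

Forward inclusion. This inclusion fails. Take B = {1}, Y = {1}; then 1 ∈ (Y ∪ B) ∪ (Y ∩ B) but 1 ∉ (B ∖ Y) ∪ (Y ∖ B).

Reverse inclusion. Let x ∈ (B ∖ Y) ∪ (Y ∖ B). Then either x ∈ B and x ∉ Y; or x ∈ Y and x ∉ B. In each case x ∈ (Y ∪ B) ∪ (Y ∩ B), so (B ∖ Y) ∪ (Y ∖ B) ⊆ (Y ∪ B) ∪ (Y ∩ B).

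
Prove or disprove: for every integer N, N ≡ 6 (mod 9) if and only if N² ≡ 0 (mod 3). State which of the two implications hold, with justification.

(⟹) Suppose N ≡ 6 (mod 9). Then N² ≡ 6² = 36 (mod 9), and since 3 ∣ 9, also N² ≡ 0 (mod 3).

(⟸) This fails: take N = 0. Then 0² = 0 ≡ 0 (mod 3), yet 0 ≡ 0 (mod 9), not 6.

Not equivalent: only (⇒) holds.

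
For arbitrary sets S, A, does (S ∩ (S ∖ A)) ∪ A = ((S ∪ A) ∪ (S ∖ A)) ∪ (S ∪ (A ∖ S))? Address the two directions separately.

Both inclusions hold.

(⊆) Let x ∈ (S ∩ (S ∖ A)) ∪ A. Then either x ∈ S and x ∉ A; or x ∈ A and x ∉ S; or x ∈ S ∩ A. In each case x ∈ ((S ∪ A) ∪ (S ∖ A)) ∪ (S ∪ (A ∖ S)), so (S ∩ (S ∖ A)) ∪ A ⊆ ((S ∪ A) ∪ (S ∖ A)) ∪ (S ∪ (A ∖ S)).

(⊇) Let x ∈ ((S ∪ A) ∪ (S ∖ A)) ∪ (S ∪ (A ∖ S)). Then either x ∈ S and x ∉ A; or x ∈ A and x ∉ S; or x ∈ S ∩ A. In each case x ∈ (S ∩ (S ∖ A)) ∪ A, so ((S ∪ A) ∪ (S ∖ A)) ∪ (S ∪ (A ∖ S)) ⊆ (S ∩ (S ∖ A)) ∪ A.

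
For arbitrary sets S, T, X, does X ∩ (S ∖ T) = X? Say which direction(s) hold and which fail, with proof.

(⟹) Let x ∈ X ∩ (S ∖ T). Then x ∈ S ∩ X and x ∉ T, from which x ∈ X.

(⟸) This inclusion fails. Take S = ∅, T = ∅, X = {1}; then 1 ∈ X but 1 ∉ X ∩ (S ∖ T).

The sets are not equal: only the forward inclusion holds.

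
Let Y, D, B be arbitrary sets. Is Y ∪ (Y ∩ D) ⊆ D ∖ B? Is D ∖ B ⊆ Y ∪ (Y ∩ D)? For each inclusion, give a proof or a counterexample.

(⊆) fails and (⊇) fails.

(⊆) This inclusion fails. Take Y = {1}, D = ∅, B = ∅; then 1 ∈ Y ∪ (Y ∩ D) but 1 ∉ D ∖ B.

(⊇) This inclusion fails. Take Y = ∅, D = {1}, B = ∅; then 1 ∈ D ∖ B but 1 ∉ Y ∪ (Y ∩ D).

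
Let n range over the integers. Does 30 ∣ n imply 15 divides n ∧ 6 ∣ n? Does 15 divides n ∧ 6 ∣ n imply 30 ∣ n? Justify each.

(→) If 30 ∣ n, write n = 30q. Since 30 = 2·15, n = 15·(2q), so 15 ∣ n; and since 30 = 5·6, n = 6·(5q), so 6 ∣ n.

(←) Suppose 15 ∣ n and 6 ∣ n. Any common multiple of 15 and 6 is a multiple of their lcm; here lcm(15, 6) = 15·6/gcd(15, 6) = 90/3 = 30, so 30 ∣ n.

The biconditional holds.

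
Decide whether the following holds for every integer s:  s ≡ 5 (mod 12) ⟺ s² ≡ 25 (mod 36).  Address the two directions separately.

Forward direction. This fails: take s = 17. Then 17 ≡ 5 (mod 12), but 17² = 289 ≡ 1 (mod 36), not 25.

Converse. This fails: take s = 13. Then 13² = 169 ≡ 25 (mod 36), yet 13 ≡ 1 (mod 12), not 5.

Neither direction holds.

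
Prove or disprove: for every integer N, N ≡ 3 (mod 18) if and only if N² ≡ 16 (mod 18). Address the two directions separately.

(⟹) This fails: take N = 3. Then 3 ≡ 3 (mod 18), but 3² = 9 ≡ 9 (mod 18), not 16.

(⟸) This fails: take N = 4. Then 4² = 16 ≡ 16 (mod 18), yet 4 ≡ 4 (mod 18), not 3.

Neither implication holds.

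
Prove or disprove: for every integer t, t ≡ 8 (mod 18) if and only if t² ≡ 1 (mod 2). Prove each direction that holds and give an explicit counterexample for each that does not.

(⇒) fails and (⇐) fails.

[⇒] This fails: take t = 8. Then 8 ≡ 8 (mod 18), but 8² = 64 ≡ 0 (mod 2), not 1.

[⇐] This fails: take t = 1. Then 1² = 1 ≡ 1 (mod 2), yet 1 ≡ 1 (mod 18), not 8.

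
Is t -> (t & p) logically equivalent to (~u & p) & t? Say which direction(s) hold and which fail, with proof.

(⇒) This fails. Under p = F, u = F, t = F, the left side is true but the right side is false.

(⇐) Assume the antecedent. If p is true, t -> (t & p) reduces to true regardless of the other variables. If p is false, the antecedent cannot hold. Either way t -> (t & p) holds.

Only the converse holds.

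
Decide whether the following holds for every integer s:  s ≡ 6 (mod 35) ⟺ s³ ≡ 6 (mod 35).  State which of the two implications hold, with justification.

(⇒) holds; (⇐) fails.

(→) Suppose s ≡ 6 (mod 35). Write s = 35j + 6. Then (35j + 6)³ = 42875j³ + 22050j² + 3780j + 216 = 35(1225j³ + 630j² + 108j + 6) + 6, so s³ ≡ 6 (mod 35).

(←) This fails: take s = 26. Then 26³ = 17576 ≡ 6 (mod 35), yet 26 ≡ 26 (mod 35), not 6.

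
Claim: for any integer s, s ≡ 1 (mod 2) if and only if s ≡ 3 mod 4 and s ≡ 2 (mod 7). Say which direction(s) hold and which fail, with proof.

[⇒] This fails: s = 1 gives 1 ≡ 1 (mod 2) but 1 ≡ 1 (mod 4), so the conjunction on the right does not hold.

[⇐] Conversely, if s ≡ 3 (mod 4) and s ≡ 2 (mod 7), then by the Chinese remainder theorem s ≡ 23 (mod 28). Since 23 ≡ 1 (mod 2) and 2 ∣ 28, we get s ≡ 1 (mod 2).

The forward direction fails; the converse holds.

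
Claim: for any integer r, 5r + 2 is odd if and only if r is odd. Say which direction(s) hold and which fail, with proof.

(⇒) Suppose 5r + 2 is odd. Since 5 is odd, 5r and r have the same parity, so 5r + 2 ≡ r + 2 (mod 2). As 2 is even, 5r + 2 is odd exactly when r is odd. Thus r is odd.

(⇐) Conversely, suppose r is odd; write r = 2j + 1. Then 5r + 2 = 5·(2j + 1) + 2 = 2·5j + 7, which is odd.

Both implications hold.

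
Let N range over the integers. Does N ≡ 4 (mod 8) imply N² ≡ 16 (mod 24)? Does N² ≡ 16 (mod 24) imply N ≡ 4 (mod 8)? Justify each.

(⇒) This fails: take N = 12. Then 12 ≡ 4 (mod 8), but 12² = 144 ≡ 0 (mod 24), not 16.

(⇐) This fails: take N = 8. Then 8² = 64 ≡ 16 (mod 24), yet 8 ≡ 0 (mod 8), not 4.

Neither implication holds.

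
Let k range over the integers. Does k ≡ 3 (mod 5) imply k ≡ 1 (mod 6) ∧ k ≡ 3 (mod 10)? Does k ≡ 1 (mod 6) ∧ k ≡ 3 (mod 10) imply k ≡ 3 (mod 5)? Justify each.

(⇒) This fails: k = 3 gives 3 ≡ 3 (mod 5) but 3 ≡ 3 (mod 6), so the conjunction on the right does not hold.

(⇐) Conversely, if k ≡ 1 (mod 6) and k ≡ 3 (mod 10), then by the Chinese remainder theorem k ≡ 13 (mod 30). Since 13 ≡ 3 (mod 5) and 5 ∣ 30, we get k ≡ 3 (mod 5).

Only the reverse direction holds.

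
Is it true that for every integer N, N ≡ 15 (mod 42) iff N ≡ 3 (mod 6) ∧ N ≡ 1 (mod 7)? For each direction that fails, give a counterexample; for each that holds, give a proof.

(⇒) Suppose N ≡ 15 (mod 42); write N = 42j + 15. Since 6 ∣ 42, reducing mod 6 gives N ≡ 15 ≡ 3 (mod 6); since 7 ∣ 42, reducing mod 7 gives N ≡ 15 ≡ 1 (mod 7).

(⇐) Conversely, if N ≡ 3 (mod 6) and N ≡ 1 (mod 7), then by the Chinese remainder theorem N ≡ 15 (mod 42). This is exactly N ≡ 15 (mod 42).

Both directions hold.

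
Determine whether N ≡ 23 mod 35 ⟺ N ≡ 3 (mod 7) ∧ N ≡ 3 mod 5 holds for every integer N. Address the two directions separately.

Neither direction holds.

[⇒] This fails: N = 23 gives 23 ≡ 23 (mod 35) but 23 ≡ 2 (mod 7), so the conjunction on the right does not hold.

[⇐] This fails: N = 3 satisfies both congruences on the right (3 ≡ 3 mod 7 and 3 ≡ 3 mod 5) yet 3 ≡ 3 (mod 35), not 23.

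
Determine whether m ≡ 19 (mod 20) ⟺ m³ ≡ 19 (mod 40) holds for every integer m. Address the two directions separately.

Only the reverse direction holds.

(←) The residues r modulo 40 with r³ ≡ 19 (mod 40) are exactly {19}, and each is ≡ 19 (mod 20).

(→) This fails: take m = 39. Then 39 ≡ 19 (mod 20), but 39³ = 59319 ≡ 39 (mod 40), not 19.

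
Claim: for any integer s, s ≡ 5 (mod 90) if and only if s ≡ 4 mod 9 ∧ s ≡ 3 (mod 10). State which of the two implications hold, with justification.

[⇒] This fails: s = 5 gives 5 ≡ 5 (mod 90) but 5 ≡ 5 (mod 9), so the conjunction on the right does not hold.

[⇐] This fails: s = 13 satisfies both congruences on the right (13 ≡ 4 mod 9 and 13 ≡ 3 mod 10) yet 13 ≡ 13 (mod 90), not 5.

Neither direction holds.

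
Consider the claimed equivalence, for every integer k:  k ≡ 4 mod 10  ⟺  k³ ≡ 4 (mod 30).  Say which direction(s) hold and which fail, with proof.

(⇒) This fails: take k = 14. Then 14 ≡ 4 (mod 10), but 14³ = 2744 ≡ 14 (mod 30), not 4.

(⇐) Conversely, the residues r modulo 30 with r³ ≡ 4 (mod 30) are exactly {4}, and each is ≡ 4 (mod 10).

Only the reverse direction holds.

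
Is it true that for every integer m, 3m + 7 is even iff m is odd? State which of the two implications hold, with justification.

The biconditional holds.

[⇒] Suppose 3m + 7 is even. Since 3 is odd, 3m and m have the same parity, so 3m + 7 ≡ m + 7 (mod 2). As 7 is odd, 3m + 7 is even exactly when m is odd. Thus m is odd.

[⇐] Conversely, suppose m is odd; write m = 2j + 1. Then 3m + 7 = 3·(2j + 1) + 7 = 2·3j + 10, which is even.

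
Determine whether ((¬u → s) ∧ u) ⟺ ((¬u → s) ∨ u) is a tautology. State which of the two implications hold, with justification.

(⟹) Assume the antecedent. If u is true, (¬u → s) ∨ u reduces to true regardless of the other variables. If u is false, the antecedent cannot hold. Either way (¬u → s) ∨ u holds.

(⟸) This fails. Under u = F, s = T, the left side is false but the right side is true.

(⇒) holds; (⇐) fails.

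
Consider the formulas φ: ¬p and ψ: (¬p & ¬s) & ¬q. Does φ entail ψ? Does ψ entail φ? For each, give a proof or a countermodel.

Converse. Assume the antecedent. If s is true, the antecedent cannot hold. If s is false, the antecedent forces (s = F, p = F, q = F), and ¬p holds there. Either way ¬p holds.

Forward direction. This fails. Under s = T, p = F, q = F, the left side is true but the right side is false.

Only the reverse direction holds.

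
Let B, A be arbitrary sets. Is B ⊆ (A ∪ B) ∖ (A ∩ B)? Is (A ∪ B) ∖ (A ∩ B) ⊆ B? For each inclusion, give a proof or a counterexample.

(⊆) fails and (⊇) fails.

(⊆) This inclusion fails. Take B = {1}, A = {1}; then 1 ∈ B but 1 ∉ (A ∪ B) ∖ (A ∩ B).

(⊇) This inclusion fails. Take B = ∅, A = {1}; then 1 ∈ (A ∪ B) ∖ (A ∩ B) but 1 ∉ B.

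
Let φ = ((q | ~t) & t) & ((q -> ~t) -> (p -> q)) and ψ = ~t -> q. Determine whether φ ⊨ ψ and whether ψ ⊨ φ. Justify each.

The forward direction holds; the converse fails.

(⇒) Assume the antecedent. If t is true, ~t -> q reduces to true regardless of the other variables. If t is false, the antecedent cannot hold. Either way ~t -> q holds.

(⇐) This fails. Under t = T, p = F, q = F, the left side is false but the right side is true.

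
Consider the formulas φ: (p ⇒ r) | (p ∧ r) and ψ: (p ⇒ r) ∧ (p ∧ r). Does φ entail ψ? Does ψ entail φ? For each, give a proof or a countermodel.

(⇒) This fails. Under r = F, p = F, the left side is true but the right side is false.

(⇐) Assume the antecedent. If r is true, (p ⇒ r) | (p ∧ r) reduces to true regardless of the other variables. If r is false, the antecedent cannot hold. Either way (p ⇒ r) | (p ∧ r) holds.

Not equivalent: only (⇐) holds.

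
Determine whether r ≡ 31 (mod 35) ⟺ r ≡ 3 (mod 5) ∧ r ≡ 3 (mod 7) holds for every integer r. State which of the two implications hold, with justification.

Forward direction. This fails: r = 31 gives 31 ≡ 31 (mod 35) but 31 ≡ 1 (mod 5), so the conjunction on the right does not hold.

Converse. This fails: r = 3 satisfies both congruences on the right (3 ≡ 3 mod 5 and 3 ≡ 3 mod 7) yet 3 ≡ 3 (mod 35), not 31.

Neither direction holds.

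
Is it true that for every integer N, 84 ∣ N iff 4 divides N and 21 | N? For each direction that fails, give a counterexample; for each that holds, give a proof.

[⇒] If 84 ∣ N, write N = 84q. Since 84 = 21·4, N = 4·(21q), so 4 ∣ N; and since 84 = 4·21, N = 21·(4q), so 21 ∣ N.

[⇐] Suppose 4 ∣ N and 21 ∣ N. Any common multiple of 4 and 21 is a multiple of their lcm; here gcd(4, 21) = 1, so lcm(4, 21) = 4·21 = 84, so 84 ∣ N.

Equivalent; both directions hold.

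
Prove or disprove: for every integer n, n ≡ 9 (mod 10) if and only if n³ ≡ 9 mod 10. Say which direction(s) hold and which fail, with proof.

[⇐] Suppose n³ ≡ 9 (mod 10). The only residue r in {0, …, 9} with r³ ≡ 9 (mod 10) is r = 9, so n ≡ 9 (mod 10).

[⇒] Suppose n ≡ 9 (mod 10). Write n = 10j + 9. Then (10j + 9)³ = 1000j³ + 2700j² + 2430j + 729 = 10(100j³ + 270j² + 243j + 72) + 9, so n³ ≡ 9 (mod 10).

Equivalent; both directions hold.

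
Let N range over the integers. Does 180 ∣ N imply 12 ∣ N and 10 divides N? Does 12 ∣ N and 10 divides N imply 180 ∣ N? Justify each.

Not equivalent: only (⇒) holds.

Converse. This fails: take N = 60. Both 12 ∣ 60 and 10 ∣ 60, yet 60 is not a multiple of 180 (since 60 = 0·180 + 60), so 180 ∤ 60.

Forward direction. If 180 ∣ N, write N = 180q. Since 180 = 15·12, N = 12·(15q), so 12 ∣ N; and since 180 = 18·10, N = 10·(18q), so 10 ∣ N.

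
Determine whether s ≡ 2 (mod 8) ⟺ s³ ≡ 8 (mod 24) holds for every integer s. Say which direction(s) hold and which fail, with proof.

Neither implication holds.

(⟹) This fails: take s = 10. Then 10 ≡ 2 (mod 8), but 10³ = 1000 ≡ 16 (mod 24), not 8.

(⟸) This fails: take s = 8. Then 8³ = 512 ≡ 8 (mod 24), yet 8 ≡ 0 (mod 8), not 2.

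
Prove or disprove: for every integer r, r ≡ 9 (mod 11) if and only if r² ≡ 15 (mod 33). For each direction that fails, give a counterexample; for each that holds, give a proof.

Neither implication holds.

Forward direction. This fails: take r = 20. Then 20 ≡ 9 (mod 11), but 20² = 400 ≡ 4 (mod 33), not 15.

Converse. This fails: take r = 24. Then 24² = 576 ≡ 15 (mod 33), yet 24 ≡ 2 (mod 11), not 9.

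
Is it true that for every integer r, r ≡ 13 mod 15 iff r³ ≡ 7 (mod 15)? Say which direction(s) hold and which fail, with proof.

Converse. Suppose r³ ≡ 7 (mod 15). The only residue r in {0, …, 14} with r³ ≡ 7 (mod 15) is r = 13, so r ≡ 13 (mod 15).

Forward direction. Suppose r ≡ 13 mod 15. Write r = 15j + 13. Then (15j + 13)³ = 3375j³ + 8775j² + 7605j + 2197 = 15(225j³ + 585j² + 507j + 146) + 7, so r³ ≡ 7 (mod 15).

Both implications hold.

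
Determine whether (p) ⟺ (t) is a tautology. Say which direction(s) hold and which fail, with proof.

(⇒) This fails. Under p = T, t = F, the left side is true but the right side is false.

(⇐) This fails. Under p = F, t = T, the left side is false but the right side is true.

Neither direction holds.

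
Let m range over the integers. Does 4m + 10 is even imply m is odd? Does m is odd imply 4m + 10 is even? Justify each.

Only the reverse direction holds.

(←) Suppose m is odd. Since 4 is even, 4m is even for every m, so 4m + 10 has the same parity as 10, which is even. Hence 4m + 10 is even.

(→) This fails: take m = 2. Then 4m + 10 = 18, which is even, yet m = 2 is even, not odd.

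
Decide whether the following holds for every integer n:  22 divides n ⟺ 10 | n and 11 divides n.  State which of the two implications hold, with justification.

(⇐) Suppose 10 ∣ n and 11 ∣ n. Any common multiple of 10 and 11 is a multiple of their lcm; here gcd(10, 11) = 1, so lcm(10, 11) = 10·11 = 110, so 110 ∣ n. Since 22 ∣ 110, it follows that 22 ∣ n.

(⇒) This fails: take n = 22. Certainly 22 ∣ 22, but 10 ∤ 22.

(⇒) fails; (⇐) holds.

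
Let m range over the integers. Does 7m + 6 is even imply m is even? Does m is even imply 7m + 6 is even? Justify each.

(←) Suppose m is even; write m = 2j. Then 7m + 6 = 7·(2j) + 6 = 2·7j + 6, which is even.

(→) Suppose 7m + 6 is even. Since 7 is odd, 7m and m have the same parity, so 7m + 6 ≡ m + 6 (mod 2). As 6 is even, 7m + 6 is even exactly when m is even. Thus m is even.

Both directions hold; the statement is true.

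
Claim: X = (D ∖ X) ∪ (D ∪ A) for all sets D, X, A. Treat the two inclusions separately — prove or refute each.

Both inclusions fail.

(⊆) This inclusion fails. Take D = ∅, X = {1}, A = ∅; then 1 ∈ X but 1 ∉ (D ∖ X) ∪ (D ∪ A).

(⊇) This inclusion fails. Take D = {1}, X = ∅, A = ∅; then 1 ∈ (D ∖ X) ∪ (D ∪ A) but 1 ∉ X.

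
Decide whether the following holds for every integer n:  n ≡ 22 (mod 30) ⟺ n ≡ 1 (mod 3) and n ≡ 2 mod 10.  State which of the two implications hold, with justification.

Both implications hold.

(⇐) If n ≡ 1 (mod 3) and n ≡ 2 (mod 10), then by the Chinese remainder theorem n ≡ 22 (mod 30). This is exactly n ≡ 22 (mod 30).

(⇒) Suppose n ≡ 22 (mod 30); write n = 30j + 22. Since 3 ∣ 30, reducing mod 3 gives n ≡ 22 ≡ 1 (mod 3); since 10 ∣ 30, reducing mod 10 gives n ≡ 22 ≡ 2 (mod 10).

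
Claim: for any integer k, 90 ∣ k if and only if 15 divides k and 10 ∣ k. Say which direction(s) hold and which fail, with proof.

(⟹) If 90 ∣ k, write k = 90q. Since 90 = 6·15, k = 15·(6q), so 15 ∣ k; and since 90 = 9·10, k = 10·(9q), so 10 ∣ k.

(⟸) This fails: take k = 30. Both 15 ∣ 30 and 10 ∣ 30, yet 30 is not a multiple of 90 (since 30 = 0·90 + 30), so 90 ∤ 30.

Only the forward implication holds.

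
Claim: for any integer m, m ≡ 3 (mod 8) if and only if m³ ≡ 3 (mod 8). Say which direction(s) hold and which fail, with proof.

[⇒] Suppose m ≡ 3 (mod 8). Write m = 8j + 3. Then (8j + 3)³ = 512j³ + 576j² + 216j + 27 = 8(64j³ + 72j² + 27j + 3) + 3, so m³ ≡ 3 (mod 8).

[⇐] Conversely, suppose m³ ≡ 3 (mod 8). The only residue r in {0, …, 7} with r³ ≡ 3 (mod 8) is r = 3, so m ≡ 3 (mod 8).

Equivalent; both directions hold.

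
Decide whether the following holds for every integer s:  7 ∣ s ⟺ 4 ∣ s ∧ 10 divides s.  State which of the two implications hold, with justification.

[⇒] This fails: take s = 7. Certainly 7 ∣ 7, but 4 ∤ 7.

[⇐] This fails: take s = 20. Both 4 ∣ 20 and 10 ∣ 20, yet 20 is not a multiple of 7 (since 20 = 2·7 + 6), so 7 ∤ 20.

(⇒) fails and (⇐) fails.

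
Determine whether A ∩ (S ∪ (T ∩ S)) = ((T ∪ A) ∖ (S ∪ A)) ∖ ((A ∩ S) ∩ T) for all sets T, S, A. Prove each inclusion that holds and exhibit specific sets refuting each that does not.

Neither inclusion holds.

Forward inclusion. This inclusion fails. Take T = ∅, S = {1}, A = {1}; then 1 ∈ A ∩ (S ∪ (T ∩ S)) but 1 ∉ ((T ∪ A) ∖ (S ∪ A)) ∖ ((A ∩ S) ∩ T).

Reverse inclusion. This inclusion fails. Take T = {1}, S = ∅, A = ∅; then 1 ∈ ((T ∪ A) ∖ (S ∪ A)) ∖ ((A ∩ S) ∩ T) but 1 ∉ A ∩ (S ∪ (T ∩ S)).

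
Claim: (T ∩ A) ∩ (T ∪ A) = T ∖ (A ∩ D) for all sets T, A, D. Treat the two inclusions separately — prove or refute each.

Neither inclusion holds.

Forward inclusion. This inclusion fails. Take T = {1}, A = {1}, D = {1}; then 1 ∈ (T ∩ A) ∩ (T ∪ A) but 1 ∉ T ∖ (A ∩ D).

Reverse inclusion. This inclusion fails. Take T = {1}, A = ∅, D = ∅; then 1 ∈ T ∖ (A ∩ D) but 1 ∉ (T ∩ A) ∩ (T ∪ A).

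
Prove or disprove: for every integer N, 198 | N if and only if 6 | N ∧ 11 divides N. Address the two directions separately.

[⇒] If 198 ∣ N, write N = 198q. Since 198 = 33·6, N = 6·(33q), so 6 ∣ N; and since 198 = 18·11, N = 11·(18q), so 11 ∣ N.

[⇐] This fails: take N = 66. Both 6 ∣ 66 and 11 ∣ 66, yet 66 is not a multiple of 198 (since 66 = 0·198 + 66), so 198 ∤ 66.

The forward direction holds; the converse fails.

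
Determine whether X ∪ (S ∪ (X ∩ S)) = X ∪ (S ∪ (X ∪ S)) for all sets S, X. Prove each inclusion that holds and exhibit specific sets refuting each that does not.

Both inclusions hold.

(⟹) Let x ∈ X ∪ (S ∪ (X ∩ S)). Then either x ∈ S and x ∉ X; or x ∈ X and x ∉ S; or x ∈ S ∩ X. In each case x ∈ X ∪ (S ∪ (X ∪ S)), so X ∪ (S ∪ (X ∩ S)) ⊆ X ∪ (S ∪ (X ∪ S)).

(⟸) Let x ∈ X ∪ (S ∪ (X ∪ S)). Then either x ∈ S and x ∉ X; or x ∈ X and x ∉ S; or x ∈ S ∩ X. In each case x ∈ X ∪ (S ∪ (X ∩ S)), so X ∪ (S ∪ (X ∪ S)) ⊆ X ∪ (S ∪ (X ∩ S)).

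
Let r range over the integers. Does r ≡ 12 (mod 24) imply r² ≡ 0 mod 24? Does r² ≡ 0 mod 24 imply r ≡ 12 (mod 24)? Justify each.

(⟹) Suppose r ≡ 12 (mod 24). Write r = 24j + 12. Then (24j + 12)² = 576j² + 576j + 144 = 24(24j² + 24j + 6) + 0, so r² ≡ 0 (mod 24).

(⟸) This fails: take r = 0. Then 0² = 0 ≡ 0 (mod 24), yet 0 ≡ 0 (mod 24), not 12.

Only the forward implication holds.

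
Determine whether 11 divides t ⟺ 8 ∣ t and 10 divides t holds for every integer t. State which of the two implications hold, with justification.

(⟹) This fails: take t = 11. Certainly 11 ∣ 11, but 8 ∤ 11.

(⟸) This fails: take t = 40. Both 8 ∣ 40 and 10 ∣ 40, yet 40 is not a multiple of 11 (since 40 = 3·11 + 7), so 11 ∤ 40.

(⇒) fails and (⇐) fails.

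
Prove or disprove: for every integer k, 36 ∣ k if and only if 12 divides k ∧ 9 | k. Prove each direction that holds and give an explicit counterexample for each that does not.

(←) Suppose 12 ∣ k and 9 ∣ k. Any common multiple of 12 and 9 is a multiple of their lcm; here lcm(12, 9) = 12·9/gcd(12, 9) = 108/3 = 36, so 36 ∣ k.

(→) If 36 ∣ k, write k = 36q. Since 36 = 3·12, k = 12·(3q), so 12 ∣ k; and since 36 = 4·9, k = 9·(4q), so 9 ∣ k.

Both directions hold; the statement is true.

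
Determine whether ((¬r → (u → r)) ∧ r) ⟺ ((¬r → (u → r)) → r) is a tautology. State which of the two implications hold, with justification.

(⇒) Assume the antecedent. If u is true, (¬r → (u → r)) → r reduces to true regardless of the other variables. If u is false, the antecedent forces (u = F, r = T), and (¬r → (u → r)) → r holds there. Either way (¬r → (u → r)) → r holds.

(⇐) This fails. Under u = T, r = F, the left side is false but the right side is true.

Only the forward direction holds.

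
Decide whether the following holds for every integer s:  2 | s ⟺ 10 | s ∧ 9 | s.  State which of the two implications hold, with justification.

(⇒) This fails: take s = 2. Certainly 2 ∣ 2, but 10 ∤ 2.

(⇐) Suppose 10 ∣ s and 9 ∣ s. Any common multiple of 10 and 9 is a multiple of their lcm; here gcd(10, 9) = 1, so lcm(10, 9) = 10·9 = 90, so 90 ∣ s. Since 2 ∣ 90, it follows that 2 ∣ s.

The forward direction fails; the converse holds.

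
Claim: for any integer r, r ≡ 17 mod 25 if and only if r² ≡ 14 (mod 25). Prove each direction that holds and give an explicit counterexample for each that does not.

Forward direction. Suppose r ≡ 17 mod 25. Write r = 25j + 17. Then (25j + 17)² = 625j² + 850j + 289 = 25(25j² + 34j + 11) + 14, so r² ≡ 14 (mod 25).

Converse. This fails: take r = 8. Then 8² = 64 ≡ 14 (mod 25), yet 8 ≡ 8 (mod 25), not 17.

Only the forward implication holds.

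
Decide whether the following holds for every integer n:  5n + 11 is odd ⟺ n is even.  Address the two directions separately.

Both implications hold.

(⇐) Suppose n is even; write n = 2j. Then 5n + 11 = 5·(2j) + 11 = 2·5j + 11, which is odd.

(⇒) Suppose 5n + 11 is odd. Since 5 is odd, 5n and n have the same parity, so 5n + 11 ≡ n + 11 (mod 2). As 11 is odd, 5n + 11 is odd exactly when n is even. Thus n is even.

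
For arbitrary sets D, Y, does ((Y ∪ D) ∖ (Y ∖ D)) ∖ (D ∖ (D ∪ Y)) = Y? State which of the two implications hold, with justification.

(⊆) fails and (⊇) fails.

(⟹) This inclusion fails. Take D = {1}, Y = ∅; then 1 ∈ ((Y ∪ D) ∖ (Y ∖ D)) ∖ (D ∖ (D ∪ Y)) but 1 ∉ Y.

(⟸) This inclusion fails. Take D = ∅, Y = {1}; then 1 ∈ Y but 1 ∉ ((Y ∪ D) ∖ (Y ∖ D)) ∖ (D ∖ (D ∪ Y)).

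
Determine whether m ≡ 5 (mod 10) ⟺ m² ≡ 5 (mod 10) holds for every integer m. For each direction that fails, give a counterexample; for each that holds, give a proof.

Converse. For the converse, argue contrapositively. If m ≢ 5 (mod 10), then m is congruent to one of 0, 1, 2, 3, 4, 6, 7, 8, 9 modulo 10, and these give m² ≡ 0, 1, 4, 9, 6, 6, 9, 4, 1 respectively — never 5.

Forward direction. Suppose m ≡ 5 (mod 10). Write m = 10j + 5. Then (10j + 5)² = 100j² + 100j + 25 = 10(10j² + 10j + 2) + 5, so m² ≡ 5 (mod 10).

Both implications hold.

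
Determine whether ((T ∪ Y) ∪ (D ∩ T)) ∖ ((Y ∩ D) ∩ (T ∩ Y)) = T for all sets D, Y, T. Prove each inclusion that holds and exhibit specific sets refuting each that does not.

Both inclusions fail.

Forward inclusion. This inclusion fails. Take D = ∅, Y = {1}, T = ∅; then 1 ∈ ((T ∪ Y) ∪ (D ∩ T)) ∖ ((Y ∩ D) ∩ (T ∩ Y)) but 1 ∉ T.

Reverse inclusion. This inclusion fails. Take D = {1}, Y = {1}, T = {1}; then 1 ∈ T but 1 ∉ ((T ∪ Y) ∪ (D ∩ T)) ∖ ((Y ∩ D) ∩ (T ∩ Y)).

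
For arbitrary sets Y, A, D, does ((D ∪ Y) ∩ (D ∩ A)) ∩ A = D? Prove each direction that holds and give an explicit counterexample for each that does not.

(⟸) This inclusion fails. Take Y = ∅, A = ∅, D = {1}; then 1 ∈ D but 1 ∉ ((D ∪ Y) ∩ (D ∩ A)) ∩ A.

(⟹) Let x ∈ ((D ∪ Y) ∩ (D ∩ A)) ∩ A. Then either x ∈ A ∩ D and x ∉ Y; or x ∈ Y ∩ A ∩ D. In each case x ∈ D, so ((D ∪ Y) ∩ (D ∩ A)) ∩ A ⊆ D.

Only the forward inclusion holds.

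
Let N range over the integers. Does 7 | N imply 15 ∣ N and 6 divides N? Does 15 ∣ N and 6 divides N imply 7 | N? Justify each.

(⇒) This fails: take N = 7. Certainly 7 ∣ 7, but 15 ∤ 7.

(⇐) This fails: take N = 30. Both 15 ∣ 30 and 6 ∣ 30, yet 30 is not a multiple of 7 (since 30 = 4·7 + 2), so 7 ∤ 30.

(⇒) fails and (⇐) fails.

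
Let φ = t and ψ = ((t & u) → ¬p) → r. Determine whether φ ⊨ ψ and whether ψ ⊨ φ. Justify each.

(→) This fails. Under r = F, p = F, u = F, t = T, the left side is true but the right side is false.

(←) This fails. Under r = T, p = F, u = F, t = F, the left side is false but the right side is true.

Both directions fail.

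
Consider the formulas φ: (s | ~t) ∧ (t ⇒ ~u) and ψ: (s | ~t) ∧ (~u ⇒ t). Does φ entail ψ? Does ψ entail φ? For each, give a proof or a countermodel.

Forward direction. This fails. Under s = F, t = F, u = F, the left side is true but the right side is false.

Converse. This fails. Under s = T, t = T, u = T, the left side is false but the right side is true.

Both directions fail.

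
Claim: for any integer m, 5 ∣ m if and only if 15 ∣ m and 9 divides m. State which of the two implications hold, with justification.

Only the reverse direction holds.

[⇒] This fails: take m = 5. Certainly 5 ∣ 5, but 15 ∤ 5.

[⇐] Suppose 15 ∣ m and 9 ∣ m. Any common multiple of 15 and 9 is a multiple of their lcm; here lcm(15, 9) = 15·9/gcd(15, 9) = 135/3 = 45, so 45 ∣ m. Since 5 ∣ 45, it follows that 5 ∣ m.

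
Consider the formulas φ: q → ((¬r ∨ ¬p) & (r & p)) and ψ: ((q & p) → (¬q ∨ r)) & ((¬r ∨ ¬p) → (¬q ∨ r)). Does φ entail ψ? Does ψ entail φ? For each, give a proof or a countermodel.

(⟹) Assume the antecedent. If r is true, the consequent reduces to true regardless of the other variables. If r is false, the antecedent forces (r = F, p = F, q = F) or (r = F, p = T, q = F), and the consequent holds there. Either way the consequent holds.

(⟸) This fails. Under r = T, p = F, q = T, the left side is false but the right side is true.

Only the forward direction holds.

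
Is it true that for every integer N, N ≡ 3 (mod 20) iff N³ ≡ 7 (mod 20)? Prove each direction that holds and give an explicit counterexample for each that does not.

Both directions hold; the statement is true.

(⇒) Suppose N ≡ 3 (mod 20). Write N = 20j + 3. Then (20j + 3)³ = 8000j³ + 3600j² + 540j + 27 = 20(400j³ + 180j² + 27j + 1) + 7, so N³ ≡ 7 (mod 20).

(⇐) Conversely, suppose N³ ≡ 7 (mod 20). The only residue r in {0, …, 19} with r³ ≡ 7 (mod 20) is r = 3, so N ≡ 3 (mod 20).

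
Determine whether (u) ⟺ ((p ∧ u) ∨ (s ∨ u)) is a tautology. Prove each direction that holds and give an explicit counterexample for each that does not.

Only the forward implication holds.

(→) Assume the antecedent. If s is true, (p ∧ u) ∨ (s ∨ u) reduces to true regardless of the other variables. If s is false, the antecedent forces (s = F, p = F, u = T) or (s = F, p = T, u = T), and (p ∧ u) ∨ (s ∨ u) holds there. Either way (p ∧ u) ∨ (s ∨ u) holds.

(←) This fails. Under s = T, p = F, u = F, the left side is false but the right side is true.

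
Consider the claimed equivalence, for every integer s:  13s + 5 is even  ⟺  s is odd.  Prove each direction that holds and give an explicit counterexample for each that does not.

Both implications hold.

(⟸) Suppose s is odd; write s = 2j + 1. Then 13s + 5 = 13·(2j + 1) + 5 = 2·13j + 18, which is even.

(⟹) Suppose 13s + 5 is even. Since 13 is odd, 13s and s have the same parity, so 13s + 5 ≡ s + 5 (mod 2). As 5 is odd, 13s + 5 is even exactly when s is odd. Thus s is odd.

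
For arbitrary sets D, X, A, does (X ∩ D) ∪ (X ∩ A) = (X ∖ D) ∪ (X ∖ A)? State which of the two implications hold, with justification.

Forward inclusion. This inclusion fails. Take D = {1}, X = {1}, A = {1}; then 1 ∈ (X ∩ D) ∪ (X ∩ A) but 1 ∉ (X ∖ D) ∪ (X ∖ A).

Reverse inclusion. This inclusion fails. Take D = ∅, X = {1}, A = ∅; then 1 ∈ (X ∖ D) ∪ (X ∖ A) but 1 ∉ (X ∩ D) ∪ (X ∩ A).

(⊆) fails and (⊇) fails.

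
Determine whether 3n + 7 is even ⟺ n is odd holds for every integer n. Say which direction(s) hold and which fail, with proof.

Equivalent; both directions hold.

[⇒] Suppose 3n + 7 is even. Since 3 is odd, 3n and n have the same parity, so 3n + 7 ≡ n + 7 (mod 2). As 7 is odd, 3n + 7 is even exactly when n is odd. Thus n is odd.

[⇐] Conversely, suppose n is odd; write n = 2j + 1. Then 3n + 7 = 3·(2j + 1) + 7 = 2·3j + 10, which is even.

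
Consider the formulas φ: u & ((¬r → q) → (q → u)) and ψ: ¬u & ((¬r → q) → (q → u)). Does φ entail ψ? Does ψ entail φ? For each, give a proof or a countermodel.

(⇒) This fails. Under u = T, r = F, q = F, the left side is true but the right side is false.

(⇐) This fails. Under u = F, r = F, q = F, the left side is false but the right side is true.

(⇒) fails and (⇐) fails.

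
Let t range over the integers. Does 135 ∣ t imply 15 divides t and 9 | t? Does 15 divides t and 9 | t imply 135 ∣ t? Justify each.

(⇒) holds; (⇐) fails.

[⇒] If 135 ∣ t, write t = 135q. Since 135 = 9·15, t = 15·(9q), so 15 ∣ t; and since 135 = 15·9, t = 9·(15q), so 9 ∣ t.

[⇐] This fails: take t = 45. Both 15 ∣ 45 and 9 ∣ 45, yet 45 is not a multiple of 135 (since 45 = 0·135 + 45), so 135 ∤ 45.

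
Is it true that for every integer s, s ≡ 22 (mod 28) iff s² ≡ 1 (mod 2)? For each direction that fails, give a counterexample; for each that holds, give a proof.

Both directions fail.

(⟹) This fails: take s = 22. Then 22 ≡ 22 (mod 28), but 22² = 484 ≡ 0 (mod 2), not 1.

(⟸) This fails: take s = 1. Then 1² = 1 ≡ 1 (mod 2), yet 1 ≡ 1 (mod 28), not 22.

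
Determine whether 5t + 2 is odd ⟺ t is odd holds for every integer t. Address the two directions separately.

The biconditional holds.

Forward direction. Suppose 5t + 2 is odd. Since 5 is odd, 5t and t have the same parity, so 5t + 2 ≡ t + 2 (mod 2). As 2 is even, 5t + 2 is odd exactly when t is odd. Thus t is odd.

Converse. Suppose t is odd; write t = 2j + 1. Then 5t + 2 = 5·(2j + 1) + 2 = 2·5j + 7, which is odd.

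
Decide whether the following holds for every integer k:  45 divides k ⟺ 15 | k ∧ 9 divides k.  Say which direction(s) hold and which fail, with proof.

Both implications hold.

Forward direction. If 45 ∣ k, write k = 45q. Since 45 = 3·15, k = 15·(3q), so 15 ∣ k; and since 45 = 5·9, k = 9·(5q), so 9 ∣ k.

Converse. Suppose 15 ∣ k and 9 ∣ k. Any common multiple of 15 and 9 is a multiple of their lcm; here lcm(15, 9) = 15·9/gcd(15, 9) = 135/3 = 45, so 45 ∣ k.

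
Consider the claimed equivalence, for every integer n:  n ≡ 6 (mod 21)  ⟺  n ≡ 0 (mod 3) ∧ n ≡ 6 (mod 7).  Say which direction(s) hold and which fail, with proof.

(→) Suppose n ≡ 6 (mod 21); write n = 21j + 6. Since 3 ∣ 21, reducing mod 3 gives n ≡ 6 ≡ 0 (mod 3); since 7 ∣ 21, reducing mod 7 gives n ≡ 6 (mod 7).

(←) Conversely, if n ≡ 0 (mod 3) and n ≡ 6 (mod 7), then by the Chinese remainder theorem n ≡ 6 (mod 21). This is exactly n ≡ 6 (mod 21).

Both implications hold.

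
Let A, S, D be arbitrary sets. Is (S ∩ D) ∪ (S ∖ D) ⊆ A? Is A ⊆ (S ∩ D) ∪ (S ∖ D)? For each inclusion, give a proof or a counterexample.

(⊆) fails and (⊇) fails.

(⊆) This inclusion fails. Take A = ∅, S = {1}, D = ∅; then 1 ∈ (S ∩ D) ∪ (S ∖ D) but 1 ∉ A.

(⊇) This inclusion fails. Take A = {1}, S = ∅, D = ∅; then 1 ∈ A but 1 ∉ (S ∩ D) ∪ (S ∖ D).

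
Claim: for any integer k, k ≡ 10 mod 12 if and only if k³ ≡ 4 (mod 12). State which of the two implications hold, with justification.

Only the forward implication holds.

Converse. This fails: take k = 4. Then 4³ = 64 ≡ 4 (mod 12), yet 4 ≡ 4 (mod 12), not 10.

Forward direction. Suppose k ≡ 10 mod 12. Write k = 12j + 10. Then (12j + 10)³ = 1728j³ + 4320j² + 3600j + 1000 = 12(144j³ + 360j² + 300j + 83) + 4, so k³ ≡ 4 (mod 12).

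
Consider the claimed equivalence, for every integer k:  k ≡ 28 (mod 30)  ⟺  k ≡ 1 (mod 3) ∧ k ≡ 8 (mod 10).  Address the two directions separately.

[⇒] Suppose k ≡ 28 (mod 30); write k = 30j + 28. Since 3 ∣ 30, reducing mod 3 gives k ≡ 28 ≡ 1 (mod 3); since 10 ∣ 30, reducing mod 10 gives k ≡ 28 ≡ 8 (mod 10).

[⇐] Conversely, if k ≡ 1 (mod 3) and k ≡ 8 (mod 10), then by the Chinese remainder theorem k ≡ 28 (mod 30). This is exactly k ≡ 28 (mod 30).

Both implications hold.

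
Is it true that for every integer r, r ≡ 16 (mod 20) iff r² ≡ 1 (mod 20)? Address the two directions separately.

(→) This fails: take r = 16. Then 16 ≡ 16 (mod 20), but 16² = 256 ≡ 16 (mod 20), not 1.

(←) This fails: take r = 1. Then 1² = 1 ≡ 1 (mod 20), yet 1 ≡ 1 (mod 20), not 16.

Neither implication holds.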